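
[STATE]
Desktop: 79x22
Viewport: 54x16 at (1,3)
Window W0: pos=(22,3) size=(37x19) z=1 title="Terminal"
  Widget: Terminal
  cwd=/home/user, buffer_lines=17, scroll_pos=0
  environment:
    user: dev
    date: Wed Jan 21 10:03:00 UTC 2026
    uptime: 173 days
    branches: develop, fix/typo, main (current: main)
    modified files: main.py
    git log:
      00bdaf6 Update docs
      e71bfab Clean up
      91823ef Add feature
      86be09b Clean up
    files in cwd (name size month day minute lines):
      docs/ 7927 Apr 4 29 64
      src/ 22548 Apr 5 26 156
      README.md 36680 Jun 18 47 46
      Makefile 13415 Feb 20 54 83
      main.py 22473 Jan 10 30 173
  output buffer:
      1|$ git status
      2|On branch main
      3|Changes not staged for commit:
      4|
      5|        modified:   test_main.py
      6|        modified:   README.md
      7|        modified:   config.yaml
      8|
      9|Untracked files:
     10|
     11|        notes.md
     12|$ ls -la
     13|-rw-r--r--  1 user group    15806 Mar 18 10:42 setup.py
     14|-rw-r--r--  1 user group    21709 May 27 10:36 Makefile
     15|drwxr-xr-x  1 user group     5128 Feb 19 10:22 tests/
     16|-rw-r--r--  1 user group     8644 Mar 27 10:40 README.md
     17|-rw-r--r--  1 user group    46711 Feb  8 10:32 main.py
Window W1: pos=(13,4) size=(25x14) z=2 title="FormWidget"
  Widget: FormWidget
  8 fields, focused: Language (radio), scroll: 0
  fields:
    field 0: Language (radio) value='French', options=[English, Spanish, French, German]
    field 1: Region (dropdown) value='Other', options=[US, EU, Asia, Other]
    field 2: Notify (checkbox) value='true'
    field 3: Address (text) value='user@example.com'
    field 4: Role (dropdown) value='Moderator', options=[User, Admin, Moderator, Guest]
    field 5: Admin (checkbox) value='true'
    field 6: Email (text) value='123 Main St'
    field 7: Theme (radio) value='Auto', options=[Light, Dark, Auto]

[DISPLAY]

                     ┏━━━━━━━━━━━━━━━━━━━━━━━━━━━━━━━━
            ┏━━━━━━━━━━━━━━━━━━━━━━━┓                 
            ┃ FormWidget            ┃─────────────────
            ┠───────────────────────┨                 
            ┃> Language:   ( ) Engli┃                 
            ┃  Region:     [Other ▼]┃ged for commit:  
            ┃  Notify:     [x]      ┃                 
            ┃  Address:    [user@ex]┃d:   test_main.py
            ┃  Role:       [Modera▼]┃d:   README.md   
            ┃  Admin:      [x]      ┃d:   config.yaml 
            ┃  Email:      [123 Mai]┃                 
            ┃  Theme:      ( ) Light┃:                
            ┃                       ┃                 
            ┃                       ┃d                
            ┗━━━━━━━━━━━━━━━━━━━━━━━┛                 
                     ┃-rw-r--r--  1 user group    1580


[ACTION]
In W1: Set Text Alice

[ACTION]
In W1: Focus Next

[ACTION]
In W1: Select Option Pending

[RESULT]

                     ┏━━━━━━━━━━━━━━━━━━━━━━━━━━━━━━━━
            ┏━━━━━━━━━━━━━━━━━━━━━━━┓                 
            ┃ FormWidget            ┃─────────────────
            ┠───────────────────────┨                 
            ┃  Language:   ( ) Engli┃                 
            ┃> Region:     [Other ▼]┃ged for commit:  
            ┃  Notify:     [x]      ┃                 
            ┃  Address:    [user@ex]┃d:   test_main.py
            ┃  Role:       [Modera▼]┃d:   README.md   
            ┃  Admin:      [x]      ┃d:   config.yaml 
            ┃  Email:      [123 Mai]┃                 
            ┃  Theme:      ( ) Light┃:                
            ┃                       ┃                 
            ┃                       ┃d                
            ┗━━━━━━━━━━━━━━━━━━━━━━━┛                 
                     ┃-rw-r--r--  1 user group    1580


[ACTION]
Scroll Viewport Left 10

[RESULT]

                      ┏━━━━━━━━━━━━━━━━━━━━━━━━━━━━━━━
             ┏━━━━━━━━━━━━━━━━━━━━━━━┓                
             ┃ FormWidget            ┃────────────────
             ┠───────────────────────┨                
             ┃  Language:   ( ) Engli┃                
             ┃> Region:     [Other ▼]┃ged for commit: 
             ┃  Notify:     [x]      ┃                
             ┃  Address:    [user@ex]┃d:   test_main.p
             ┃  Role:       [Modera▼]┃d:   README.md  
             ┃  Admin:      [x]      ┃d:   config.yaml
             ┃  Email:      [123 Mai]┃                
             ┃  Theme:      ( ) Light┃:               
             ┃                       ┃                
             ┃                       ┃d               
             ┗━━━━━━━━━━━━━━━━━━━━━━━┛                
                      ┃-rw-r--r--  1 user group    158


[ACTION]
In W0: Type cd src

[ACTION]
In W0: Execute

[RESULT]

                      ┏━━━━━━━━━━━━━━━━━━━━━━━━━━━━━━━
             ┏━━━━━━━━━━━━━━━━━━━━━━━┓                
             ┃ FormWidget            ┃────────────────
             ┠───────────────────────┨d:   README.md  
             ┃  Language:   ( ) Engli┃d:   config.yaml
             ┃> Region:     [Other ▼]┃                
             ┃  Notify:     [x]      ┃:               
             ┃  Address:    [user@ex]┃                
             ┃  Role:       [Modera▼]┃d               
             ┃  Admin:      [x]      ┃                
             ┃  Email:      [123 Mai]┃ser group    158
             ┃  Theme:      ( ) Light┃ser group    217
             ┃                       ┃ser group     51
             ┃                       ┃ser group     86
             ┗━━━━━━━━━━━━━━━━━━━━━━━┛ser group    467
                      ┃$ cd src                       


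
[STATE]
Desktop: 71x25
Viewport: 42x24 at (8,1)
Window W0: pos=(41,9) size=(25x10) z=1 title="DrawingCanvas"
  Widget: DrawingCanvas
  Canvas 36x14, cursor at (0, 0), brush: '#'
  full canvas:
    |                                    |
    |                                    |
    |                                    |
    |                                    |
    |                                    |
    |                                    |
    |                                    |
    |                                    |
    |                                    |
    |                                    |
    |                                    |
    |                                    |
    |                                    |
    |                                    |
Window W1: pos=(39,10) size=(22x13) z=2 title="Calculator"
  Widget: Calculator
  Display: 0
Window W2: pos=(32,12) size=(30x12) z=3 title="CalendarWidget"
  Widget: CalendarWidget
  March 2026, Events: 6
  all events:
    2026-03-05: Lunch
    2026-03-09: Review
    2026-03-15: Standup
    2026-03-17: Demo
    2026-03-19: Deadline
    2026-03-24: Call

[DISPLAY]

                                          
                                          
                                          
                                          
                                          
                                          
                                          
                                          
                                 ┏━━━━━━━━
                               ┏━━━━━━━━━━
                               ┃ Calculato
                        ┏━━━━━━━━━━━━━━━━━
                        ┃ CalendarWidget  
                        ┠─────────────────
                        ┃         March 20
                        ┃Mo Tu We Th Fr Sa
                        ┃                 
                        ┃ 2  3  4  5*  6  
                        ┃ 9* 10 11 12 13 1
                        ┃16 17* 18 19* 20 
                        ┃23 24* 25 26 27 2
                        ┃30 31            
                        ┗━━━━━━━━━━━━━━━━━
                                          


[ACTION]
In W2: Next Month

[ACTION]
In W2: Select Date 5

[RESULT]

                                          
                                          
                                          
                                          
                                          
                                          
                                          
                                          
                                 ┏━━━━━━━━
                               ┏━━━━━━━━━━
                               ┃ Calculato
                        ┏━━━━━━━━━━━━━━━━━
                        ┃ CalendarWidget  
                        ┠─────────────────
                        ┃         April 20
                        ┃Mo Tu We Th Fr Sa
                        ┃       1  2  3  4
                        ┃ 6  7  8  9 10 11
                        ┃13 14 15 16 17 18
                        ┃20 21 22 23 24 25
                        ┃27 28 29 30      
                        ┃                 
                        ┗━━━━━━━━━━━━━━━━━
                                          


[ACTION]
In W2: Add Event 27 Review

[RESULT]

                                          
                                          
                                          
                                          
                                          
                                          
                                          
                                          
                                 ┏━━━━━━━━
                               ┏━━━━━━━━━━
                               ┃ Calculato
                        ┏━━━━━━━━━━━━━━━━━
                        ┃ CalendarWidget  
                        ┠─────────────────
                        ┃         April 20
                        ┃Mo Tu We Th Fr Sa
                        ┃       1  2  3  4
                        ┃ 6  7  8  9 10 11
                        ┃13 14 15 16 17 18
                        ┃20 21 22 23 24 25
                        ┃27* 28 29 30     
                        ┃                 
                        ┗━━━━━━━━━━━━━━━━━
                                          


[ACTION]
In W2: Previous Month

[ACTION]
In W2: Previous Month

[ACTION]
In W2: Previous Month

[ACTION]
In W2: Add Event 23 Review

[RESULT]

                                          
                                          
                                          
                                          
                                          
                                          
                                          
                                          
                                 ┏━━━━━━━━
                               ┏━━━━━━━━━━
                               ┃ Calculato
                        ┏━━━━━━━━━━━━━━━━━
                        ┃ CalendarWidget  
                        ┠─────────────────
                        ┃        January 2
                        ┃Mo Tu We Th Fr Sa
                        ┃          1  2  3
                        ┃ 5  6  7  8  9 10
                        ┃12 13 14 15 16 17
                        ┃19 20 21 22 23* 2
                        ┃26 27 28 29 30 31
                        ┃                 
                        ┗━━━━━━━━━━━━━━━━━
                                          


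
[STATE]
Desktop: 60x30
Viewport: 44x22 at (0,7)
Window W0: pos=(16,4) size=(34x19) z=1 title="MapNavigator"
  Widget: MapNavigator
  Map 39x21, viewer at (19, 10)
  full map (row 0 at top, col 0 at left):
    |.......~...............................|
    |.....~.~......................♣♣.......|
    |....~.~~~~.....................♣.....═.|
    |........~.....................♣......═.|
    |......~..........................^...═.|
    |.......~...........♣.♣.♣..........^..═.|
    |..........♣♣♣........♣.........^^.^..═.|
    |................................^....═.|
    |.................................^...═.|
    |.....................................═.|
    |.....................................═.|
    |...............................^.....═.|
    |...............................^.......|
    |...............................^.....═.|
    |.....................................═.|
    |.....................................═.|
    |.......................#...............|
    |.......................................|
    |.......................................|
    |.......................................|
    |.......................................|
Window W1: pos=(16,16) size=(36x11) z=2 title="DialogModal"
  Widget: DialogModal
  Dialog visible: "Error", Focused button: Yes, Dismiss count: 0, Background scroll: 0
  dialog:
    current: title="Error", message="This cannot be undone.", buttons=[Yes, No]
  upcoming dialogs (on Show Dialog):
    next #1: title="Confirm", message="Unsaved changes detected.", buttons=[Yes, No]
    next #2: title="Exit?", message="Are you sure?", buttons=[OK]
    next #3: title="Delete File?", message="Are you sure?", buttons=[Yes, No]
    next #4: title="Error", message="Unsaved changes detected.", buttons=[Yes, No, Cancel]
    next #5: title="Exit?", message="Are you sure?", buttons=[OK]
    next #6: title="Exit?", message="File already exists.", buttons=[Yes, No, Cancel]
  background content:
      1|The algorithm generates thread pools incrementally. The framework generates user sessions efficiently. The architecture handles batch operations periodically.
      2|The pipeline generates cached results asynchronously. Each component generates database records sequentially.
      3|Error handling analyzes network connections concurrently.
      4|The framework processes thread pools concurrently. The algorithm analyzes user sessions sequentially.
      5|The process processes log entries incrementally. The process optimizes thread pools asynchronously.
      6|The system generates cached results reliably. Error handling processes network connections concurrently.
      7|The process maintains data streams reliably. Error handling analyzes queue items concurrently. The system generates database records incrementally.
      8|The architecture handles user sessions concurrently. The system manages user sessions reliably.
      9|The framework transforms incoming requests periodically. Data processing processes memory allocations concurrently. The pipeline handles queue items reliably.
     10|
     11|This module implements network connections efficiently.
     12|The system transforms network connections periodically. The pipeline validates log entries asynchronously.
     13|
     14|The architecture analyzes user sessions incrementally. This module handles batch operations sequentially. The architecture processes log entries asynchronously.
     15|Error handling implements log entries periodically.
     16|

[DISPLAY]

                ┃.....~.....................
                ┃...~.......................
                ┃....~...........♣.♣.♣......
                ┃.......♣♣♣........♣........
                ┃...........................
                ┃...........................
                ┃...........................
                ┃................@..........
                ┃...........................
                ┏━━━━━━━━━━━━━━━━━━━━━━━━━━━
                ┃ DialogModal               
                ┠───────────────────────────
                ┃The algorithm generates thr
                ┃The ┌──────────────────────
                ┃Erro│         Error        
                ┃The │ This cannot be undone
                ┃The │       [Yes]  No      
                ┃The └──────────────────────
                ┃The process maintains data 
                ┗━━━━━━━━━━━━━━━━━━━━━━━━━━━
                                            
                                            


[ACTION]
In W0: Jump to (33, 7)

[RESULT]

                ┃......................     
                ┃.............♣♣.......     
                ┃..............♣.....═.     
                ┃.............♣......═.     
                ┃................^...═.     
                ┃..♣.♣.♣..........^..═.     
                ┃....♣.........^^.^..═.     
                ┃...............^@...═.     
                ┃................^...═.     
                ┏━━━━━━━━━━━━━━━━━━━━━━━━━━━
                ┃ DialogModal               
                ┠───────────────────────────
                ┃The algorithm generates thr
                ┃The ┌──────────────────────
                ┃Erro│         Error        
                ┃The │ This cannot be undone
                ┃The │       [Yes]  No      
                ┃The └──────────────────────
                ┃The process maintains data 
                ┗━━━━━━━━━━━━━━━━━━━━━━━━━━━
                                            
                                            


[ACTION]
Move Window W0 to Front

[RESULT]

                ┃......................     
                ┃.............♣♣.......     
                ┃..............♣.....═.     
                ┃.............♣......═.     
                ┃................^...═.     
                ┃..♣.♣.♣..........^..═.     
                ┃....♣.........^^.^..═.     
                ┃...............^@...═.     
                ┃................^...═.     
                ┃....................═.     
                ┃....................═.     
                ┃..............^.....═.     
                ┃..............^.......     
                ┃..............^.....═.     
                ┃....................═.     
                ┗━━━━━━━━━━━━━━━━━━━━━━━━━━━
                ┃The │       [Yes]  No      
                ┃The └──────────────────────
                ┃The process maintains data 
                ┗━━━━━━━━━━━━━━━━━━━━━━━━━━━
                                            
                                            


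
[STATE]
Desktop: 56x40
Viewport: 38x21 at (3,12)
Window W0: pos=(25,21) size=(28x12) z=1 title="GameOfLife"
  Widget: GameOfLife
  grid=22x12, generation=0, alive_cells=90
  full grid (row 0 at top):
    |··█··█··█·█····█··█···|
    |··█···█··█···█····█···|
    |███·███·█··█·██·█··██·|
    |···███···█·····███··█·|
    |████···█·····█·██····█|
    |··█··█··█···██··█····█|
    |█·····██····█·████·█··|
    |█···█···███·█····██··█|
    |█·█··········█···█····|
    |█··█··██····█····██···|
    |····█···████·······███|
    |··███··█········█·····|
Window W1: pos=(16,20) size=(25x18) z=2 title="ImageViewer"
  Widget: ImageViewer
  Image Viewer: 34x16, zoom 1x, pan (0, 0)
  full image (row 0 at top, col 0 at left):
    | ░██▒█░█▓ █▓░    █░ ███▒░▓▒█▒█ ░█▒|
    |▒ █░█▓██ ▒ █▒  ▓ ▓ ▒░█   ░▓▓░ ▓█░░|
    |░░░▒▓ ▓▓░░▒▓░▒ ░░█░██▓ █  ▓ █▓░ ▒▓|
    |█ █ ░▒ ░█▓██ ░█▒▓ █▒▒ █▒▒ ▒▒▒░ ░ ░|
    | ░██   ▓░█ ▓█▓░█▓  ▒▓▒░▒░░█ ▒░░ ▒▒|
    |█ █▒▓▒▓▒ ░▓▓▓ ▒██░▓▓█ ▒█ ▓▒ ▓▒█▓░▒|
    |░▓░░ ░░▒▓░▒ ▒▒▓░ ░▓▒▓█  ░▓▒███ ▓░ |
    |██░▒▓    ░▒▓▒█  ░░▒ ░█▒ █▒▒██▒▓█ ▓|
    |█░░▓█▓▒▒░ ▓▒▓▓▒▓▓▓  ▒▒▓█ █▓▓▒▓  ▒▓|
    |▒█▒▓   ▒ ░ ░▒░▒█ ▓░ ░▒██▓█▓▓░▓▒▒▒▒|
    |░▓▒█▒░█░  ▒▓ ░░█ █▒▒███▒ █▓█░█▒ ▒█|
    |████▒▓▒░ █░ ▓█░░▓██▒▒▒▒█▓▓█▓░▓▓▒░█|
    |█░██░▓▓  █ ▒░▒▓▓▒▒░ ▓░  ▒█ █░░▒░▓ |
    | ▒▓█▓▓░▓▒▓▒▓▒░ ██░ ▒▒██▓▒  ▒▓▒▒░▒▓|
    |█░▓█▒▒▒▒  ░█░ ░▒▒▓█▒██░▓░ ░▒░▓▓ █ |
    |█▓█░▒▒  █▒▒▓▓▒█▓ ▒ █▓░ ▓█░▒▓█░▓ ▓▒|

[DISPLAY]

                                      
                                      
                                      
                                      
                                      
                                      
                                      
                                      
             ┏━━━━━━━━━━━━━━━━━━━━━━━┓
             ┃ ImageViewer           ┃
             ┠───────────────────────┨
             ┃ ░██▒█░█▓ █▓░    █░ ███┃
             ┃▒ █░█▓██ ▒ █▒  ▓ ▓ ▒░█ ┃
             ┃░░░▒▓ ▓▓░░▒▓░▒ ░░█░██▓ ┃
             ┃█ █ ░▒ ░█▓██ ░█▒▓ █▒▒ █┃
             ┃ ░██   ▓░█ ▓█▓░█▓  ▒▓▒░┃
             ┃█ █▒▓▒▓▒ ░▓▓▓ ▒██░▓▓█ ▒┃
             ┃░▓░░ ░░▒▓░▒ ▒▒▓░ ░▓▒▓█ ┃
             ┃██░▒▓    ░▒▓▒█  ░░▒ ░█▒┃
             ┃█░░▓█▓▒▒░ ▓▒▓▓▒▓▓▓  ▒▒▓┃
             ┃▒█▒▓   ▒ ░ ░▒░▒█ ▓░ ░▒█┃


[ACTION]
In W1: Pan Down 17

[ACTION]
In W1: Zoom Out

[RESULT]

                                      
                                      
                                      
                                      
                                      
                                      
                                      
                                      
             ┏━━━━━━━━━━━━━━━━━━━━━━━┓
             ┃ ImageViewer           ┃
             ┠───────────────────────┨
             ┃                       ┃
             ┃                       ┃
             ┃                       ┃
             ┃                       ┃
             ┃                       ┃
             ┃                       ┃
             ┃                       ┃
             ┃                       ┃
             ┃                       ┃
             ┃                       ┃


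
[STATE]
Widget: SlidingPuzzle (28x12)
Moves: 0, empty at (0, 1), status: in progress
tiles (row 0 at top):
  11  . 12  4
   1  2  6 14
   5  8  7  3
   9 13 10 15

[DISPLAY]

┌────┬────┬────┬────┐       
│ 11 │    │ 12 │  4 │       
├────┼────┼────┼────┤       
│  1 │  2 │  6 │ 14 │       
├────┼────┼────┼────┤       
│  5 │  8 │  7 │  3 │       
├────┼────┼────┼────┤       
│  9 │ 13 │ 10 │ 15 │       
└────┴────┴────┴────┘       
Moves: 0                    
                            
                            


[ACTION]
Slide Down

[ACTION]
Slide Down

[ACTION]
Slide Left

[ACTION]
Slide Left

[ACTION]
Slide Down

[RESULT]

┌────┬────┬────┬────┐       
│ 11 │ 12 │  4 │    │       
├────┼────┼────┼────┤       
│  1 │  2 │  6 │ 14 │       
├────┼────┼────┼────┤       
│  5 │  8 │  7 │  3 │       
├────┼────┼────┼────┤       
│  9 │ 13 │ 10 │ 15 │       
└────┴────┴────┴────┘       
Moves: 2                    
                            
                            


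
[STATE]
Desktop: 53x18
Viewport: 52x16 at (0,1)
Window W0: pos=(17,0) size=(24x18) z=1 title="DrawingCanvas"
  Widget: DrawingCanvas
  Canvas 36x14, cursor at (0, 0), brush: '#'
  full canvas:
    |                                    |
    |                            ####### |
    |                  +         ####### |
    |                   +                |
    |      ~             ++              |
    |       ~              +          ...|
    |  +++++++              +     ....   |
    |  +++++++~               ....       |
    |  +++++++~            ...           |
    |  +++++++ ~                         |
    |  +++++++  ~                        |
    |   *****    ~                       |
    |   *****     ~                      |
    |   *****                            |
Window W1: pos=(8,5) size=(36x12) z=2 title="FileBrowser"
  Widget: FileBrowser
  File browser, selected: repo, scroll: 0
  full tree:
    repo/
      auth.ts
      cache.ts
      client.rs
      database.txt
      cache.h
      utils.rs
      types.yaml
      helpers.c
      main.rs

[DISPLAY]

                 ┃ DrawingCanvas        ┃           
                 ┠──────────────────────┨           
                 ┃+                     ┃           
                 ┃                      ┃           
        ┏━━━━━━━━━━━━━━━━━━━━━━━━━━━━━━━━━━┓        
        ┃ FileBrowser                      ┃        
        ┠──────────────────────────────────┨        
        ┃> [-] repo/                       ┃        
        ┃    auth.ts                       ┃        
        ┃    cache.ts                      ┃        
        ┃    client.rs                     ┃        
        ┃    database.txt                  ┃        
        ┃    cache.h                       ┃        
        ┃    utils.rs                      ┃        
        ┃    types.yaml                    ┃        
        ┗━━━━━━━━━━━━━━━━━━━━━━━━━━━━━━━━━━┛        


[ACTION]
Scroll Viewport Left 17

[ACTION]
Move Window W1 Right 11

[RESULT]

                 ┃ DrawingCanvas        ┃           
                 ┠──────────────────────┨           
                 ┃+                     ┃           
                 ┃                      ┃           
                 ┏━━━━━━━━━━━━━━━━━━━━━━━━━━━━━━━━━━
                 ┃ FileBrowser                      
                 ┠──────────────────────────────────
                 ┃> [-] repo/                       
                 ┃    auth.ts                       
                 ┃    cache.ts                      
                 ┃    client.rs                     
                 ┃    database.txt                  
                 ┃    cache.h                       
                 ┃    utils.rs                      
                 ┃    types.yaml                    
                 ┗━━━━━━━━━━━━━━━━━━━━━━━━━━━━━━━━━━


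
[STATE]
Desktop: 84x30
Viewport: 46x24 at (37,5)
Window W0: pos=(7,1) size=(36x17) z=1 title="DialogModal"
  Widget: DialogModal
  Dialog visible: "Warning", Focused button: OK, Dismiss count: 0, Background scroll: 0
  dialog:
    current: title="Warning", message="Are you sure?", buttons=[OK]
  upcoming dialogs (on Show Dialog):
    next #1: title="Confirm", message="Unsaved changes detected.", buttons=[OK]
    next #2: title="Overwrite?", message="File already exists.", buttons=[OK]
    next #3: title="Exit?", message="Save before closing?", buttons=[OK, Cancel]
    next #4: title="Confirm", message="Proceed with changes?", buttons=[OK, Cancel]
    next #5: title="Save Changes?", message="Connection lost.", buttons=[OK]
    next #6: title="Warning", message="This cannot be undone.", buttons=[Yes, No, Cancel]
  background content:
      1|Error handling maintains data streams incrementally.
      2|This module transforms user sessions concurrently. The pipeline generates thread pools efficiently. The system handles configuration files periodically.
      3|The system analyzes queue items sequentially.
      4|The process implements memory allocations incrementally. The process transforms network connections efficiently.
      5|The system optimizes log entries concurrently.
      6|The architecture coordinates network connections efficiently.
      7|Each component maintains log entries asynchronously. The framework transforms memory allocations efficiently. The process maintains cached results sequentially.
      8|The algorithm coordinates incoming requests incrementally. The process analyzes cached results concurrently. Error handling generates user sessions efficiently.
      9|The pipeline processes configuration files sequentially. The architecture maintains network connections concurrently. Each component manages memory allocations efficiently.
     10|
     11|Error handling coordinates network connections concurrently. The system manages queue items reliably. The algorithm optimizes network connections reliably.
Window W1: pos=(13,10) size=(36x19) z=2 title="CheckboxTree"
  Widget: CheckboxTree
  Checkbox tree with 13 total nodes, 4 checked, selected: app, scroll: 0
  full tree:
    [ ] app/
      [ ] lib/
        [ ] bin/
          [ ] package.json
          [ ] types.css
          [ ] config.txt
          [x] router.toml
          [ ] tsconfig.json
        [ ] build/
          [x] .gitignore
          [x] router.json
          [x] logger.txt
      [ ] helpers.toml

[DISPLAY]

essio┃                                        
ms se┃                                        
 allo┃                                        
ies c┃                                        
netwo┃                                        
━━━━━━━━━━━┓                                  
           ┃                                  
───────────┨                                  
           ┃                                  
           ┃                                  
           ┃                                  
           ┃                                  
           ┃                                  
           ┃                                  
           ┃                                  
n          ┃                                  
           ┃                                  
           ┃                                  
           ┃                                  
           ┃                                  
           ┃                                  
           ┃                                  
           ┃                                  
━━━━━━━━━━━┛                                  


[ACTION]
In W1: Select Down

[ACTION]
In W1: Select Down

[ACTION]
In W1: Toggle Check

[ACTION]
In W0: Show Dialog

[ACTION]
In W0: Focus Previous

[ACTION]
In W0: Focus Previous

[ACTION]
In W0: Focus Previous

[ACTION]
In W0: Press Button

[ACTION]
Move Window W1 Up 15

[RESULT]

           ┃                                  
           ┃                                  
           ┃                                  
           ┃                                  
           ┃                                  
n          ┃                                  
           ┃                                  
           ┃                                  
           ┃                                  
           ┃                                  
           ┃                                  
           ┃                                  
           ┃                                  
━━━━━━━━━━━┛                                  
                                              
                                              
                                              
                                              
                                              
                                              
                                              
                                              
                                              
                                              


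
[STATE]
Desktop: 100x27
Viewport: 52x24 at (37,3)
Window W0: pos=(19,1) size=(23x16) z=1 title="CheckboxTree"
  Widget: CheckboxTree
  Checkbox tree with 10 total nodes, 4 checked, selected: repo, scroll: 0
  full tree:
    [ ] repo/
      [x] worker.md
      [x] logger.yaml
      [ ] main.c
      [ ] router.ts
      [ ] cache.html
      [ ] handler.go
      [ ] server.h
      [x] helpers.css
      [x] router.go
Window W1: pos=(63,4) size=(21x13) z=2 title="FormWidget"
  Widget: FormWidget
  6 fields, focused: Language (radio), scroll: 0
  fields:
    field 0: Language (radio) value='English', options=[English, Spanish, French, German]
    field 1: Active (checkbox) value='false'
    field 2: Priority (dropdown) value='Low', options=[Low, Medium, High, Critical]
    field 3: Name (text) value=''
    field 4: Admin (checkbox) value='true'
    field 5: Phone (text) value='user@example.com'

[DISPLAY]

────┨                                               
    ┃                     ┏━━━━━━━━━━━━━━━━━━━┓     
    ┃                     ┃ FormWidget        ┃     
l   ┃                     ┠───────────────────┨     
    ┃                     ┃> Language:   (●) E┃     
    ┃                     ┃  Active:     [ ]  ┃     
    ┃                     ┃  Priority:   [Lo▼]┃     
    ┃                     ┃  Name:       [   ]┃     
    ┃                     ┃  Admin:      [x]  ┃     
s   ┃                     ┃  Phone:      [use]┃     
    ┃                     ┃                   ┃     
    ┃                     ┃                   ┃     
    ┃                     ┃                   ┃     
━━━━┛                     ┗━━━━━━━━━━━━━━━━━━━┛     
                                                    
                                                    
                                                    
                                                    
                                                    
                                                    
                                                    
                                                    
                                                    
                                                    


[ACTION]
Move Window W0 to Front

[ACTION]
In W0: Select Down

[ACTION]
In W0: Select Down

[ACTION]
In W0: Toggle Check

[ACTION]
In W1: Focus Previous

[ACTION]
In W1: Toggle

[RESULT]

────┨                                               
    ┃                     ┏━━━━━━━━━━━━━━━━━━━┓     
    ┃                     ┃ FormWidget        ┃     
l   ┃                     ┠───────────────────┨     
    ┃                     ┃  Language:   (●) E┃     
    ┃                     ┃  Active:     [ ]  ┃     
    ┃                     ┃  Priority:   [Lo▼]┃     
    ┃                     ┃  Name:       [   ]┃     
    ┃                     ┃  Admin:      [x]  ┃     
s   ┃                     ┃> Phone:      [use]┃     
    ┃                     ┃                   ┃     
    ┃                     ┃                   ┃     
    ┃                     ┃                   ┃     
━━━━┛                     ┗━━━━━━━━━━━━━━━━━━━┛     
                                                    
                                                    
                                                    
                                                    
                                                    
                                                    
                                                    
                                                    
                                                    
                                                    


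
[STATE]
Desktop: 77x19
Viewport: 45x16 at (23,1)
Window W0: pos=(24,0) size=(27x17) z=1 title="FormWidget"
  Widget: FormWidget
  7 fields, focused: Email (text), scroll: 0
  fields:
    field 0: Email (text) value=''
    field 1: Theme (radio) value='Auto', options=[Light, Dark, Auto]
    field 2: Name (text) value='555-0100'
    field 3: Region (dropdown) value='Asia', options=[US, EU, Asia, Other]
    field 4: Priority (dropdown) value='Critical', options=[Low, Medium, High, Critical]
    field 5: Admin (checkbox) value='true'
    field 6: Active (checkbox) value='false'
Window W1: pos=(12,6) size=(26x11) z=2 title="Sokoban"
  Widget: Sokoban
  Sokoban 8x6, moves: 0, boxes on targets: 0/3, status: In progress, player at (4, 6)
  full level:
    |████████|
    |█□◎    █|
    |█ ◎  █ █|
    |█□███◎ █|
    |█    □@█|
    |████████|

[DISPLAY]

 ┃ FormWidget              ┃                 
 ┠─────────────────────────┨                 
 ┃> Email:      [         ]┃                 
 ┃  Theme:      ( ) Light  ┃                 
 ┃  Name:       [555-0100 ]┃                 
━━━━━━━━━━━━━━┓ [Asia    ▼]┃                 
              ┃ [Critical▼]┃                 
──────────────┨ [x]        ┃                 
              ┃ [ ]        ┃                 
              ┃            ┃                 
              ┃            ┃                 
              ┃            ┃                 
              ┃            ┃                 
              ┃            ┃                 
0/3           ┃            ┃                 
━━━━━━━━━━━━━━┛━━━━━━━━━━━━┛                 


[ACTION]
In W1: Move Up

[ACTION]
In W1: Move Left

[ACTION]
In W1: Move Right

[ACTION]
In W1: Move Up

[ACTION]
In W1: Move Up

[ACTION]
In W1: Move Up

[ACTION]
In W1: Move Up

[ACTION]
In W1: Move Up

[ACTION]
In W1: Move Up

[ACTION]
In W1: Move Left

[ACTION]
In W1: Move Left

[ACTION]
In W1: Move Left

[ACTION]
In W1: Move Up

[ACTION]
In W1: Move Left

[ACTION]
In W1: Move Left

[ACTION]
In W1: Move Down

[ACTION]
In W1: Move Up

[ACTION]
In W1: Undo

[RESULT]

 ┃ FormWidget              ┃                 
 ┠─────────────────────────┨                 
 ┃> Email:      [         ]┃                 
 ┃  Theme:      ( ) Light  ┃                 
 ┃  Name:       [555-0100 ]┃                 
━━━━━━━━━━━━━━┓ [Asia    ▼]┃                 
              ┃ [Critical▼]┃                 
──────────────┨ [x]        ┃                 
              ┃ [ ]        ┃                 
              ┃            ┃                 
              ┃            ┃                 
              ┃            ┃                 
              ┃            ┃                 
              ┃            ┃                 
 0/3          ┃            ┃                 
━━━━━━━━━━━━━━┛━━━━━━━━━━━━┛                 
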